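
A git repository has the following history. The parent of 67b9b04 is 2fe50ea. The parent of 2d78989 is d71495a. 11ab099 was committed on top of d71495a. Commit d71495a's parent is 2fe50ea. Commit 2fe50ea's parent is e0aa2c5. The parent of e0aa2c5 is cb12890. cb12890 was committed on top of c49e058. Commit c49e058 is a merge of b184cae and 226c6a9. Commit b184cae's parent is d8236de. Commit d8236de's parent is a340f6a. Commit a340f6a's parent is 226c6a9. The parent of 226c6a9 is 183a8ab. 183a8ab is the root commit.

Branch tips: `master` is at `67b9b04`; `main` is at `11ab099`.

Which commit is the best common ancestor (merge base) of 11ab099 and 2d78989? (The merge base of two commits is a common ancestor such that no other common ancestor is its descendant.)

d71495a

Ancestors of 11ab099: {11ab099, 183a8ab, 226c6a9, 2fe50ea, a340f6a, b184cae, c49e058, cb12890, d71495a, d8236de, e0aa2c5}.
Ancestors of 2d78989: {183a8ab, 226c6a9, 2d78989, 2fe50ea, a340f6a, b184cae, c49e058, cb12890, d71495a, d8236de, e0aa2c5}.
Common ancestors: {183a8ab, 226c6a9, 2fe50ea, a340f6a, b184cae, c49e058, cb12890, d71495a, d8236de, e0aa2c5}.
Among these, d71495a is not an ancestor of any other common ancestor — it is the merge base.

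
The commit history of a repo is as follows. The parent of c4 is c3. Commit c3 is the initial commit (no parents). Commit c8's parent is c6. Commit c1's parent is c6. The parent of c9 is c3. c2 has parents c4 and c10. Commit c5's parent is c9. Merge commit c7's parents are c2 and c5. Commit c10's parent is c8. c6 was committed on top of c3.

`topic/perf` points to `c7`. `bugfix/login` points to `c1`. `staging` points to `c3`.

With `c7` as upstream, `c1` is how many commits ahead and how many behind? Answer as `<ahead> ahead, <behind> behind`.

1 ahead, 7 behind

Reachable from c1: {c1, c3, c6}.
Reachable from c7: {c10, c2, c3, c4, c5, c6, c7, c8, c9}.
Only in c1's history (ahead): {c1} — 1.
Only in c7's history (behind): {c10, c2, c4, c5, c7, c8, c9} — 7.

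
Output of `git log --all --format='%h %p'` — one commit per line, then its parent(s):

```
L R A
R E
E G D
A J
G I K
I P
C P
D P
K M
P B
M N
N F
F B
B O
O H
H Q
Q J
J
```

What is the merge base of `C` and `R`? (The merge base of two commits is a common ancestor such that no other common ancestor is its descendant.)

Ancestors of C: {B, C, H, J, O, P, Q}.
Ancestors of R: {B, D, E, F, G, H, I, J, K, M, N, O, P, Q, R}.
Common ancestors: {B, H, J, O, P, Q}.
Among these, P is not an ancestor of any other common ancestor — it is the merge base.

P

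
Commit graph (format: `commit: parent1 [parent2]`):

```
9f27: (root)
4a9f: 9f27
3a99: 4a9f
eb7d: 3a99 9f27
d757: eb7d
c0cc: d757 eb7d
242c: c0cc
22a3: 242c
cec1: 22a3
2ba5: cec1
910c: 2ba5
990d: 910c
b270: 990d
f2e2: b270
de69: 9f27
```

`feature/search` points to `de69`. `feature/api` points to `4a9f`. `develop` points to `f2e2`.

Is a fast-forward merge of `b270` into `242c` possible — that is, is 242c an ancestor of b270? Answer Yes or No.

Yes

A fast-forward from 242c to b270 is possible iff 242c is an ancestor of b270.
Ancestors of b270: {22a3, 242c, 2ba5, 3a99, 4a9f, 910c, 990d, 9f27, b270, c0cc, cec1, d757, eb7d}.
242c is among them, so fast-forward is possible.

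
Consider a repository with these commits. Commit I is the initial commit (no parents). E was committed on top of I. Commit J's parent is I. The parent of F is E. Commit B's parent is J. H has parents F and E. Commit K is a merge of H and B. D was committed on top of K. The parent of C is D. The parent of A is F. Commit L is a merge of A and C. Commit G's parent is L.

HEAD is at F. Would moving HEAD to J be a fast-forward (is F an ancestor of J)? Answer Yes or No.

A fast-forward from F to J is possible iff F is an ancestor of J.
Ancestors of J: {I, J}.
F is not among them, so fast-forward is not possible.

No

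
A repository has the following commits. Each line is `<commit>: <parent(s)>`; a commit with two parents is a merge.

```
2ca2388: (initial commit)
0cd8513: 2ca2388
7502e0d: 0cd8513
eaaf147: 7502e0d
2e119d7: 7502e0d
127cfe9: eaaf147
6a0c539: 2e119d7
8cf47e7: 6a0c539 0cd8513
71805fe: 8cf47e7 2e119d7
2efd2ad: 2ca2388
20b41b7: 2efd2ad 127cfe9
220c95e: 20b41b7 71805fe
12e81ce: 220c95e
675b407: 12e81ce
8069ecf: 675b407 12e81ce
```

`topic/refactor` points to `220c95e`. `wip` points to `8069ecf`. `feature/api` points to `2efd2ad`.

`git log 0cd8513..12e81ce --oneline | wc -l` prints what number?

Reachable from 12e81ce: {0cd8513, 127cfe9, 12e81ce, 20b41b7, 220c95e, 2ca2388, 2e119d7, 2efd2ad, 6a0c539, 71805fe, 7502e0d, 8cf47e7, eaaf147}.
Reachable from 0cd8513: {0cd8513, 2ca2388}.
In 12e81ce's history but not 0cd8513's: {127cfe9, 12e81ce, 20b41b7, 220c95e, 2e119d7, 2efd2ad, 6a0c539, 71805fe, 7502e0d, 8cf47e7, eaaf147} — 11 commits.

11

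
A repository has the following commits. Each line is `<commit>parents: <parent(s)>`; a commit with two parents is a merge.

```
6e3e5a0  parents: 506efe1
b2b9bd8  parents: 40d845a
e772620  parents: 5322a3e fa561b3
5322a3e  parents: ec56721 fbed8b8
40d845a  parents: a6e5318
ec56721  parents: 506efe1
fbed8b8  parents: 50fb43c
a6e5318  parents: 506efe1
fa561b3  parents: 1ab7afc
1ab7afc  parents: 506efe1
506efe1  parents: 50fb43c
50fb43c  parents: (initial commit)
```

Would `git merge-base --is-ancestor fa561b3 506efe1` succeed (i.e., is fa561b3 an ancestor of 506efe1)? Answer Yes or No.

Ancestors of 506efe1: {506efe1, 50fb43c}.
fa561b3 is not in that set, so it is not an ancestor of 506efe1.

No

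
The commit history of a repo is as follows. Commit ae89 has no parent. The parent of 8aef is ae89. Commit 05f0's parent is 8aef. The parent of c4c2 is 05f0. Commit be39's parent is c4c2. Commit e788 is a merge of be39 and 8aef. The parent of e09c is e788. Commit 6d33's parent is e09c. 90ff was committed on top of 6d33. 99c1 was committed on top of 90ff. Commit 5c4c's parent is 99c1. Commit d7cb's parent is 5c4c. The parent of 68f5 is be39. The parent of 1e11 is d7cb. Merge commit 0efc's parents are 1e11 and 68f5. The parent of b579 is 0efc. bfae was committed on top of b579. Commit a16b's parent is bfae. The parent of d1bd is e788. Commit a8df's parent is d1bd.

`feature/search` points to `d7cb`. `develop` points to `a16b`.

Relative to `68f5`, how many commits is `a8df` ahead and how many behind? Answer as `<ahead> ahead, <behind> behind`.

Reachable from a8df: {05f0, 8aef, a8df, ae89, be39, c4c2, d1bd, e788}.
Reachable from 68f5: {05f0, 68f5, 8aef, ae89, be39, c4c2}.
Only in a8df's history (ahead): {a8df, d1bd, e788} — 3.
Only in 68f5's history (behind): {68f5} — 1.

3 ahead, 1 behind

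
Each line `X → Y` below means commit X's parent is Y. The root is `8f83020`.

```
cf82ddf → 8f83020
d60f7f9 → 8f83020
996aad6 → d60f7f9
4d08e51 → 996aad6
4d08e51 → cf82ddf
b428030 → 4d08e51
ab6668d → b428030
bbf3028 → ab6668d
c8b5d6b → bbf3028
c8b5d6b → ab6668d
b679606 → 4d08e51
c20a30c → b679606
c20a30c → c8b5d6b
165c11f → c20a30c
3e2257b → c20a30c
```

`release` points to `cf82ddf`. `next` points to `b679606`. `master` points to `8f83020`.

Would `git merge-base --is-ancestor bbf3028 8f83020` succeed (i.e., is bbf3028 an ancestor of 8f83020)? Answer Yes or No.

Ancestors of 8f83020: {8f83020}.
bbf3028 is not in that set, so it is not an ancestor of 8f83020.

No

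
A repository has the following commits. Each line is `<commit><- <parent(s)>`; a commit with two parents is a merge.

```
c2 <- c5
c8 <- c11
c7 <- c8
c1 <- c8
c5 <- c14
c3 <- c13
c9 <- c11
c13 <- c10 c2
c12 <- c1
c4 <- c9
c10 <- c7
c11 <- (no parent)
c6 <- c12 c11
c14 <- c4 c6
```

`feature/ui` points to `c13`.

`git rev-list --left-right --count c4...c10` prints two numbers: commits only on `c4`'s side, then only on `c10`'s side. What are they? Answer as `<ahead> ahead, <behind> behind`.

2 ahead, 3 behind

Reachable from c4: {c11, c4, c9}.
Reachable from c10: {c10, c11, c7, c8}.
Only in c4's history (ahead): {c4, c9} — 2.
Only in c10's history (behind): {c10, c7, c8} — 3.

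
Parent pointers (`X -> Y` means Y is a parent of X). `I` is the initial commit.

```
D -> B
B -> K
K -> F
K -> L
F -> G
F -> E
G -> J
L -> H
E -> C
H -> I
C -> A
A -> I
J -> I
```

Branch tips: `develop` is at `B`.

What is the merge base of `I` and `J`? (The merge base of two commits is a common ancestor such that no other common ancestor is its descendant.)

Ancestors of I: {I}.
Ancestors of J: {I, J}.
Common ancestors: {I}.
The only common ancestor is I, so it is the merge base.

I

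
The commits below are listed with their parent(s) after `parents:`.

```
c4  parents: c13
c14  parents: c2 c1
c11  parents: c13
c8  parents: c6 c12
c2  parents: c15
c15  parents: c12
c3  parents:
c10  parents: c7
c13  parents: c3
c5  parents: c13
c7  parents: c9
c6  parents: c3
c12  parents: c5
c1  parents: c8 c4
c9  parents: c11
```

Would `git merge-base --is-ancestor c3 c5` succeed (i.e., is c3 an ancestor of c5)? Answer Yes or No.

Yes

Ancestors of c5 (commits reachable by following parents): {c13, c3, c5}.
c3 is in that set, so it is an ancestor of c5.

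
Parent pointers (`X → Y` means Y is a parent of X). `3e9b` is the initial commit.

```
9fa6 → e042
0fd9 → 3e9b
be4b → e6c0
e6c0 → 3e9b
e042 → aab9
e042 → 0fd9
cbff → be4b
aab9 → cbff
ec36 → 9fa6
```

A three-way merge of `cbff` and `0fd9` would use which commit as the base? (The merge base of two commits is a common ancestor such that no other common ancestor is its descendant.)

3e9b

Ancestors of cbff: {3e9b, be4b, cbff, e6c0}.
Ancestors of 0fd9: {0fd9, 3e9b}.
Common ancestors: {3e9b}.
The only common ancestor is 3e9b, so it is the merge base.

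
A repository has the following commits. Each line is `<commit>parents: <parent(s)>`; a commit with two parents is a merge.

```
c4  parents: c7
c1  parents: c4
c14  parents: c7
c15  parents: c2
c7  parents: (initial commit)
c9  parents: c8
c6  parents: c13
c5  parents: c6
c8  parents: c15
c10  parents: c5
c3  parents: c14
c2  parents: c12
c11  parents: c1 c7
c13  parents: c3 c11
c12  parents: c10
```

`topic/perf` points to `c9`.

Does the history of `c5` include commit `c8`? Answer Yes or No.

Ancestors of c5: {c1, c11, c13, c14, c3, c4, c5, c6, c7}.
c8 is not in that set, so it is not an ancestor of c5.

No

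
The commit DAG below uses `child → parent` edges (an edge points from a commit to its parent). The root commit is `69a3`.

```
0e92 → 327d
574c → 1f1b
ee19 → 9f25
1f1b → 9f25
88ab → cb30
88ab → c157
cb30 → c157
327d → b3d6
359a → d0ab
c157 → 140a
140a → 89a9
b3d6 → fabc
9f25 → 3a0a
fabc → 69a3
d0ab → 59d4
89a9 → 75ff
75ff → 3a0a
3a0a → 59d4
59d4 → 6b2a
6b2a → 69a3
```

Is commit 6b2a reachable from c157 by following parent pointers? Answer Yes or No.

Ancestors of c157 (commits reachable by following parents): {140a, 3a0a, 59d4, 69a3, 6b2a, 75ff, 89a9, c157}.
6b2a is in that set, so it is an ancestor of c157.

Yes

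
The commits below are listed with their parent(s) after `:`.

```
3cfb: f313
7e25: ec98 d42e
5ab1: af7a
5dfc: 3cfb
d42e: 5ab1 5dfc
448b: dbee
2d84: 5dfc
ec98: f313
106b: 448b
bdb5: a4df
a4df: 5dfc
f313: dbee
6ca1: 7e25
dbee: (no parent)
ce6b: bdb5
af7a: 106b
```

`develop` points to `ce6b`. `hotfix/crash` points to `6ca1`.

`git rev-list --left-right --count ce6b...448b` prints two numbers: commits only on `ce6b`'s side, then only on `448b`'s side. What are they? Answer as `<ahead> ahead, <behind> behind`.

Reachable from ce6b: {3cfb, 5dfc, a4df, bdb5, ce6b, dbee, f313}.
Reachable from 448b: {448b, dbee}.
Only in ce6b's history (ahead): {3cfb, 5dfc, a4df, bdb5, ce6b, f313} — 6.
Only in 448b's history (behind): {448b} — 1.

6 ahead, 1 behind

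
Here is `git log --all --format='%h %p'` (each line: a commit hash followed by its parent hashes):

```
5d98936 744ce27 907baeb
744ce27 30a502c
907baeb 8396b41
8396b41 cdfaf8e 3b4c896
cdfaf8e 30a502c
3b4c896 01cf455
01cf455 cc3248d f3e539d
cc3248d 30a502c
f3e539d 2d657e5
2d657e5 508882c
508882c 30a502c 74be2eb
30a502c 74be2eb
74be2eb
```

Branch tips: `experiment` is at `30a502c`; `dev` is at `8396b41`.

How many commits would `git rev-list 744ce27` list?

3

Walking parent pointers from 744ce27: reachable set = {30a502c, 744ce27, 74be2eb}.
That is 3 commits.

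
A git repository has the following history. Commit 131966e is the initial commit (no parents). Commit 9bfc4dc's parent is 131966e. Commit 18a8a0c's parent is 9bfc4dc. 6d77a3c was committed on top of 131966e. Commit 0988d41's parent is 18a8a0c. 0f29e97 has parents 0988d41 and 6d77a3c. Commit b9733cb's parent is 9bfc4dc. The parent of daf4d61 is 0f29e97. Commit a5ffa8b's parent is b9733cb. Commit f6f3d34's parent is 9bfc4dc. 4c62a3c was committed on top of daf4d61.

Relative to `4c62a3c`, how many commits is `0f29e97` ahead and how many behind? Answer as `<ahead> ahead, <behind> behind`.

0 ahead, 2 behind

Reachable from 0f29e97: {0988d41, 0f29e97, 131966e, 18a8a0c, 6d77a3c, 9bfc4dc}.
Reachable from 4c62a3c: {0988d41, 0f29e97, 131966e, 18a8a0c, 4c62a3c, 6d77a3c, 9bfc4dc, daf4d61}.
Only in 0f29e97's history (ahead): {} — 0.
Only in 4c62a3c's history (behind): {4c62a3c, daf4d61} — 2.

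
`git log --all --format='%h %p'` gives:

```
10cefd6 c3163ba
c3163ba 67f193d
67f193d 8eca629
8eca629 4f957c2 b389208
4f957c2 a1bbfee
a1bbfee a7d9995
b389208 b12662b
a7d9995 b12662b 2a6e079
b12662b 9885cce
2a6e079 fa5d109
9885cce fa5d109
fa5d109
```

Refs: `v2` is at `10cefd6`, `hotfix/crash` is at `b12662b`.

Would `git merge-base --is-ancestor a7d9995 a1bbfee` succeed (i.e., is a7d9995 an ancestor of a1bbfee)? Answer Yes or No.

Ancestors of a1bbfee (commits reachable by following parents): {2a6e079, 9885cce, a1bbfee, a7d9995, b12662b, fa5d109}.
a7d9995 is in that set, so it is an ancestor of a1bbfee.

Yes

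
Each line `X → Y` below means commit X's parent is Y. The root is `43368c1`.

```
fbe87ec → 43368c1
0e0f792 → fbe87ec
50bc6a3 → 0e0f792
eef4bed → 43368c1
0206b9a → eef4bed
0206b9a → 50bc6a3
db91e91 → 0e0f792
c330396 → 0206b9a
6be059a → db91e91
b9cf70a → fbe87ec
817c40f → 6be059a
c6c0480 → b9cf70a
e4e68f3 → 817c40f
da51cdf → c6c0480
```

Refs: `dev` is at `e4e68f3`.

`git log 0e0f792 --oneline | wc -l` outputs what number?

Walking parent pointers from 0e0f792: reachable set = {0e0f792, 43368c1, fbe87ec}.
That is 3 commits.

3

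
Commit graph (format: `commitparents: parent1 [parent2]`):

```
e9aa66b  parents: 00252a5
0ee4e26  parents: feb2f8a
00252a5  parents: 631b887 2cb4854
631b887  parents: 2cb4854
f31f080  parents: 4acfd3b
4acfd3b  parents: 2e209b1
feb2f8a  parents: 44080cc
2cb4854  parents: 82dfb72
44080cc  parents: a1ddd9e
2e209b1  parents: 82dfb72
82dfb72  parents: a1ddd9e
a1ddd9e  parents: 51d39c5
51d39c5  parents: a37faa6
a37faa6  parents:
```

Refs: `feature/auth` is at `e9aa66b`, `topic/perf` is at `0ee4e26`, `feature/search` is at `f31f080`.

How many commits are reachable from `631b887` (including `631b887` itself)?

Walking parent pointers from 631b887: reachable set = {2cb4854, 51d39c5, 631b887, 82dfb72, a1ddd9e, a37faa6}.
That is 6 commits.

6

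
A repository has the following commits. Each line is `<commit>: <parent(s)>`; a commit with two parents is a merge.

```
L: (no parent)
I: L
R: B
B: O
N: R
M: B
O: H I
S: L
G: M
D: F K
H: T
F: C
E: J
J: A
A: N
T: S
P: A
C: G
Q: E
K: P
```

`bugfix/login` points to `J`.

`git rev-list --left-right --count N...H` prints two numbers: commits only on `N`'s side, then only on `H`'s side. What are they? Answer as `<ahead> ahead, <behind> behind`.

5 ahead, 0 behind

Reachable from N: {B, H, I, L, N, O, R, S, T}.
Reachable from H: {H, L, S, T}.
Only in N's history (ahead): {B, I, N, O, R} — 5.
Only in H's history (behind): {} — 0.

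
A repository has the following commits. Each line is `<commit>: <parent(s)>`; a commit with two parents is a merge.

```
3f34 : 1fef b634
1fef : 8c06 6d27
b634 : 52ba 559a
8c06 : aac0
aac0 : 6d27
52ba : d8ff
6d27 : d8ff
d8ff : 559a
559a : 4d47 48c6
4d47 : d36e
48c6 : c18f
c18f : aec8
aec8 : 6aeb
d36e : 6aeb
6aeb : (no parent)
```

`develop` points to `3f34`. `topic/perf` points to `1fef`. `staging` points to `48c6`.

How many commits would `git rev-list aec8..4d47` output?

2

Reachable from 4d47: {4d47, 6aeb, d36e}.
Reachable from aec8: {6aeb, aec8}.
In 4d47's history but not aec8's: {4d47, d36e} — 2 commits.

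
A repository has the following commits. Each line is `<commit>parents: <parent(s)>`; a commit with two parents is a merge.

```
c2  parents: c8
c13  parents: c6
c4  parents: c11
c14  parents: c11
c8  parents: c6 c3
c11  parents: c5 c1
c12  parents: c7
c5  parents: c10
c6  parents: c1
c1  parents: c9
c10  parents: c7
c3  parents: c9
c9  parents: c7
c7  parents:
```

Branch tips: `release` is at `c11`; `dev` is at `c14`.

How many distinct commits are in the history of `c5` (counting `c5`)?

3

Walking parent pointers from c5: reachable set = {c10, c5, c7}.
That is 3 commits.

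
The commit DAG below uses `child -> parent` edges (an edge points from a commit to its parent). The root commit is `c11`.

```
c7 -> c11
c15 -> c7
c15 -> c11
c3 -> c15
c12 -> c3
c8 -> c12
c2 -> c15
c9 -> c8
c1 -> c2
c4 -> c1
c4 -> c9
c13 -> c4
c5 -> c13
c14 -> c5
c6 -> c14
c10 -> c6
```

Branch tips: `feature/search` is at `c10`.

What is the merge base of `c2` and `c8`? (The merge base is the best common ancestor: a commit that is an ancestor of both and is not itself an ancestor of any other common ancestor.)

c15

Ancestors of c2: {c11, c15, c2, c7}.
Ancestors of c8: {c11, c12, c15, c3, c7, c8}.
Common ancestors: {c11, c15, c7}.
Among these, c15 is not an ancestor of any other common ancestor — it is the merge base.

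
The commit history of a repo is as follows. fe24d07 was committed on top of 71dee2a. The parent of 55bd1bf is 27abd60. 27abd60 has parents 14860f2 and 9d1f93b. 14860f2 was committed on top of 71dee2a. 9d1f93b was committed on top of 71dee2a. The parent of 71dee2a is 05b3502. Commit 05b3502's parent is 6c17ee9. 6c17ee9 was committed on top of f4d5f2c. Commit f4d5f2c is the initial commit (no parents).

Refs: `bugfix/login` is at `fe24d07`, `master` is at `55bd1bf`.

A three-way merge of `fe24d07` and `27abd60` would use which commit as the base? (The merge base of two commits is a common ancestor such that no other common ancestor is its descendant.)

71dee2a

Ancestors of fe24d07: {05b3502, 6c17ee9, 71dee2a, f4d5f2c, fe24d07}.
Ancestors of 27abd60: {05b3502, 14860f2, 27abd60, 6c17ee9, 71dee2a, 9d1f93b, f4d5f2c}.
Common ancestors: {05b3502, 6c17ee9, 71dee2a, f4d5f2c}.
Among these, 71dee2a is not an ancestor of any other common ancestor — it is the merge base.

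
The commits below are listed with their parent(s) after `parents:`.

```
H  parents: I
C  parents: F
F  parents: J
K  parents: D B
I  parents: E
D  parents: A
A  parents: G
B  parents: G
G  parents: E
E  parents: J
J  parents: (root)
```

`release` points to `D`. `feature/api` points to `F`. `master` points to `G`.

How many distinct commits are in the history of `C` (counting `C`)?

3

Walking parent pointers from C: reachable set = {C, F, J}.
That is 3 commits.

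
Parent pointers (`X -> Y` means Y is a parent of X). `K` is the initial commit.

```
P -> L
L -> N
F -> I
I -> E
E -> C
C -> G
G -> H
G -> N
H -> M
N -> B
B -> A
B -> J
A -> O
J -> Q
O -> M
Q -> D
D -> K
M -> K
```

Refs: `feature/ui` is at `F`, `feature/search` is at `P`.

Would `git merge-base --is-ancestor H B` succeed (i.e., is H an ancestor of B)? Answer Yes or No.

No

Ancestors of B: {A, B, D, J, K, M, O, Q}.
H is not in that set, so it is not an ancestor of B.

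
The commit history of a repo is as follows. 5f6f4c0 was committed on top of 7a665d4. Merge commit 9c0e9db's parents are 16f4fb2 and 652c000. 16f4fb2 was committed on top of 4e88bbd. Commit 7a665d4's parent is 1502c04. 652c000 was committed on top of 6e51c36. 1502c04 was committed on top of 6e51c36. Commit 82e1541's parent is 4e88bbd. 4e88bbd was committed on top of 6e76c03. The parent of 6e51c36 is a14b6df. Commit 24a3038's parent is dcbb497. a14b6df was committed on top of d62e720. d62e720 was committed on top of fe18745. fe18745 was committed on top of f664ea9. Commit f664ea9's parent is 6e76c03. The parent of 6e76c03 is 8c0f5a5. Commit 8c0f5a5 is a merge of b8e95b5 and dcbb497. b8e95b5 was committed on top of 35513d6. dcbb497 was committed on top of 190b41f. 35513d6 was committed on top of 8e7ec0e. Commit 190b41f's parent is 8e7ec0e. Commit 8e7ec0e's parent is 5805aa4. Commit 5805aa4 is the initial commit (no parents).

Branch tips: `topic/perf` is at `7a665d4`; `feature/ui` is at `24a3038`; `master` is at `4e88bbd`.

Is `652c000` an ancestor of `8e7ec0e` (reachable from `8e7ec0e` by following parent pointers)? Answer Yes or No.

Ancestors of 8e7ec0e: {5805aa4, 8e7ec0e}.
652c000 is not in that set, so it is not an ancestor of 8e7ec0e.

No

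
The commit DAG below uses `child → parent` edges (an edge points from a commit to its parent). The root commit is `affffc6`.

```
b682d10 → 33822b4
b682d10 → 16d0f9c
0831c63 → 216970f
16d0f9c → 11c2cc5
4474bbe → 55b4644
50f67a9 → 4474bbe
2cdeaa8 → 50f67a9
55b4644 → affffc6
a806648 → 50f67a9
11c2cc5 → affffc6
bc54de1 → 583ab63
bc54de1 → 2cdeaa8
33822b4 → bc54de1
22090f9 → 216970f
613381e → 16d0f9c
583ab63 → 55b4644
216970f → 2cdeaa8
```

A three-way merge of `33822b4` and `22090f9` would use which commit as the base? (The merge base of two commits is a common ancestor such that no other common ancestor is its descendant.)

Ancestors of 33822b4: {2cdeaa8, 33822b4, 4474bbe, 50f67a9, 55b4644, 583ab63, affffc6, bc54de1}.
Ancestors of 22090f9: {216970f, 22090f9, 2cdeaa8, 4474bbe, 50f67a9, 55b4644, affffc6}.
Common ancestors: {2cdeaa8, 4474bbe, 50f67a9, 55b4644, affffc6}.
Among these, 2cdeaa8 is not an ancestor of any other common ancestor — it is the merge base.

2cdeaa8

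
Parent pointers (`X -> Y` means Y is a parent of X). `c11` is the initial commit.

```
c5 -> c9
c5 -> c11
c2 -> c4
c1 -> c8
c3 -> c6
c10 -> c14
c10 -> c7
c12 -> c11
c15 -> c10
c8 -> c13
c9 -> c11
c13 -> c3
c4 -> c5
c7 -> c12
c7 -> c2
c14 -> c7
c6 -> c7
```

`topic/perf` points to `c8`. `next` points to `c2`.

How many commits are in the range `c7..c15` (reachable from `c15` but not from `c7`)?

3

Reachable from c15: {c10, c11, c12, c14, c15, c2, c4, c5, c7, c9}.
Reachable from c7: {c11, c12, c2, c4, c5, c7, c9}.
In c15's history but not c7's: {c10, c14, c15} — 3 commits.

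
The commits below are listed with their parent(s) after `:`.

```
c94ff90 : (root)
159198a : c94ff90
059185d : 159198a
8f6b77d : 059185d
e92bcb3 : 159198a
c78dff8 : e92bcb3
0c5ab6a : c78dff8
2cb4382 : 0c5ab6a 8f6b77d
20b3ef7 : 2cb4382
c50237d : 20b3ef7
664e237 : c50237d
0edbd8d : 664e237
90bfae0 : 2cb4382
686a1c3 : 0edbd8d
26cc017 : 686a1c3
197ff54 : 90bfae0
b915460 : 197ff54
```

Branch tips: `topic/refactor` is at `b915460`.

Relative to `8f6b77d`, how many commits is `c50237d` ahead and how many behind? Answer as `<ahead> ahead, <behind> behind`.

Reachable from c50237d: {059185d, 0c5ab6a, 159198a, 20b3ef7, 2cb4382, 8f6b77d, c50237d, c78dff8, c94ff90, e92bcb3}.
Reachable from 8f6b77d: {059185d, 159198a, 8f6b77d, c94ff90}.
Only in c50237d's history (ahead): {0c5ab6a, 20b3ef7, 2cb4382, c50237d, c78dff8, e92bcb3} — 6.
Only in 8f6b77d's history (behind): {} — 0.

6 ahead, 0 behind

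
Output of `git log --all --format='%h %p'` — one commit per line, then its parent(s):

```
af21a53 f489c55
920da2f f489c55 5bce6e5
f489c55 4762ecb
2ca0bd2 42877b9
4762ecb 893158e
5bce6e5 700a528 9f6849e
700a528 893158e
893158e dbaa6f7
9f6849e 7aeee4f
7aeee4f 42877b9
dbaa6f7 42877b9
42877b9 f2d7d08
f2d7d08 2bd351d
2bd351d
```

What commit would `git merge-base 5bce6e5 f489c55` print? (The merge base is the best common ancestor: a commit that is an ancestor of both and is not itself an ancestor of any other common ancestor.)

893158e

Ancestors of 5bce6e5: {2bd351d, 42877b9, 5bce6e5, 700a528, 7aeee4f, 893158e, 9f6849e, dbaa6f7, f2d7d08}.
Ancestors of f489c55: {2bd351d, 42877b9, 4762ecb, 893158e, dbaa6f7, f2d7d08, f489c55}.
Common ancestors: {2bd351d, 42877b9, 893158e, dbaa6f7, f2d7d08}.
Among these, 893158e is not an ancestor of any other common ancestor — it is the merge base.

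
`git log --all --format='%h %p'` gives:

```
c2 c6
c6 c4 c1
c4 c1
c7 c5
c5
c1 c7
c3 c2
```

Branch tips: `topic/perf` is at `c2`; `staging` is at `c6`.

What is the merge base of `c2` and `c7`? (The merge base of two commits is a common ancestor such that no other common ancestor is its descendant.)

Ancestors of c2: {c1, c2, c4, c5, c6, c7}.
Ancestors of c7: {c5, c7}.
Common ancestors: {c5, c7}.
Among these, c7 is not an ancestor of any other common ancestor — it is the merge base.

c7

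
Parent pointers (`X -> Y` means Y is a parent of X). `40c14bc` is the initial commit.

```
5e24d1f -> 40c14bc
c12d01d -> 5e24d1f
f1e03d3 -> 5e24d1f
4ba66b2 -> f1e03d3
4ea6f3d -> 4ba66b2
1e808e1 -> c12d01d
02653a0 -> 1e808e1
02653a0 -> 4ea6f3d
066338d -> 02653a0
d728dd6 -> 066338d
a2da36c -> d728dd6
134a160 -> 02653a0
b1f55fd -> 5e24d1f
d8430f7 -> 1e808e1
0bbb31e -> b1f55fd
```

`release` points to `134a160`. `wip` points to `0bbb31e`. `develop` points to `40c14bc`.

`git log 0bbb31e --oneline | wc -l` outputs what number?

Walking parent pointers from 0bbb31e: reachable set = {0bbb31e, 40c14bc, 5e24d1f, b1f55fd}.
That is 4 commits.

4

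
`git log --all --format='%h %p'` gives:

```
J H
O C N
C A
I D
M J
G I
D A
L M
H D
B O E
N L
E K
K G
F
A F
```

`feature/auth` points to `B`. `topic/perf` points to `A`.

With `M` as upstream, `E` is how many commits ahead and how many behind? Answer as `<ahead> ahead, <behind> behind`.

Reachable from E: {A, D, E, F, G, I, K}.
Reachable from M: {A, D, F, H, J, M}.
Only in E's history (ahead): {E, G, I, K} — 4.
Only in M's history (behind): {H, J, M} — 3.

4 ahead, 3 behind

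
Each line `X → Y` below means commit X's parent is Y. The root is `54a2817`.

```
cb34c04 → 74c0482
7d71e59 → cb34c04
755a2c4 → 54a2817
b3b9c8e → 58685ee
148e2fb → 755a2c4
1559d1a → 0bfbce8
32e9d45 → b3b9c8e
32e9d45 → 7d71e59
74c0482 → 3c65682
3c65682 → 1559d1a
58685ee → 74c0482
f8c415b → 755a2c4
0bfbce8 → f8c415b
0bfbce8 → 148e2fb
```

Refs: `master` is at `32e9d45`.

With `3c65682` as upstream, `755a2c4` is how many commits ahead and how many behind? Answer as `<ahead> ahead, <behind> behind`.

0 ahead, 5 behind

Reachable from 755a2c4: {54a2817, 755a2c4}.
Reachable from 3c65682: {0bfbce8, 148e2fb, 1559d1a, 3c65682, 54a2817, 755a2c4, f8c415b}.
Only in 755a2c4's history (ahead): {} — 0.
Only in 3c65682's history (behind): {0bfbce8, 148e2fb, 1559d1a, 3c65682, f8c415b} — 5.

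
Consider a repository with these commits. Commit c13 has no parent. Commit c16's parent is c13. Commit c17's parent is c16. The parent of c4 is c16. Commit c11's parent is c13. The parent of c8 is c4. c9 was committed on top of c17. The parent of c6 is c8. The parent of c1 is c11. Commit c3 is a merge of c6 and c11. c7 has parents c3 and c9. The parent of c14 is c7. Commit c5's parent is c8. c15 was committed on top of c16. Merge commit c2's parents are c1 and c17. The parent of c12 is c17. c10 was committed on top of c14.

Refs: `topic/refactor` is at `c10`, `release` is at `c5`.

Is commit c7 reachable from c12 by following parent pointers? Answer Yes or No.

Ancestors of c12: {c12, c13, c16, c17}.
c7 is not in that set, so it is not an ancestor of c12.

No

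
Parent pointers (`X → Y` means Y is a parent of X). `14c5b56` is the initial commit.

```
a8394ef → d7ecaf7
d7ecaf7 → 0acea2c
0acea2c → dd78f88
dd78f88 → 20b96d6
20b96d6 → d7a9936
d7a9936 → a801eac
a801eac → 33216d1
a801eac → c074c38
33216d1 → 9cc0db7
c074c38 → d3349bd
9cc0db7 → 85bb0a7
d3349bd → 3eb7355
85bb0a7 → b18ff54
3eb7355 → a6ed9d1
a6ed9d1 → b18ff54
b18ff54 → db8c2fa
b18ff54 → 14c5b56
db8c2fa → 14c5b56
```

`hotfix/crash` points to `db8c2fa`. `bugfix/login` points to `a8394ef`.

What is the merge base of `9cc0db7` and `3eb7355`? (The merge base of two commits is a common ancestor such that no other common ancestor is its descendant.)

b18ff54

Ancestors of 9cc0db7: {14c5b56, 85bb0a7, 9cc0db7, b18ff54, db8c2fa}.
Ancestors of 3eb7355: {14c5b56, 3eb7355, a6ed9d1, b18ff54, db8c2fa}.
Common ancestors: {14c5b56, b18ff54, db8c2fa}.
Among these, b18ff54 is not an ancestor of any other common ancestor — it is the merge base.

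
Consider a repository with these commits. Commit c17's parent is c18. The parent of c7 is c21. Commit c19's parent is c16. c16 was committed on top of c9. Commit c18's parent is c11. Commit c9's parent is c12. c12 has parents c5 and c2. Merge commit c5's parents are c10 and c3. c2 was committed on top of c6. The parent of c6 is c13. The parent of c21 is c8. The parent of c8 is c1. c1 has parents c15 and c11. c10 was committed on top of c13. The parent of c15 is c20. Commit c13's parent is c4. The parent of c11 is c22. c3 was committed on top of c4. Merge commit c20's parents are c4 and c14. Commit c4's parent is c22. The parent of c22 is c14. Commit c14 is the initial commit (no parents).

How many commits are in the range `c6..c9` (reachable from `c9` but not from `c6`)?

6

Reachable from c9: {c10, c12, c13, c14, c2, c22, c3, c4, c5, c6, c9}.
Reachable from c6: {c13, c14, c22, c4, c6}.
In c9's history but not c6's: {c10, c12, c2, c3, c5, c9} — 6 commits.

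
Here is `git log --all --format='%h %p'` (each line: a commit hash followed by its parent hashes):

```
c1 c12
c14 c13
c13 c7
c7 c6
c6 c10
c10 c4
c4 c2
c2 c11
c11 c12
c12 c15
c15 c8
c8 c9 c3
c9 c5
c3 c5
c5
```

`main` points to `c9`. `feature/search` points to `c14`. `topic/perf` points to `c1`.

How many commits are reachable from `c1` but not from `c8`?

3

Reachable from c1: {c1, c12, c15, c3, c5, c8, c9}.
Reachable from c8: {c3, c5, c8, c9}.
In c1's history but not c8's: {c1, c12, c15} — 3 commits.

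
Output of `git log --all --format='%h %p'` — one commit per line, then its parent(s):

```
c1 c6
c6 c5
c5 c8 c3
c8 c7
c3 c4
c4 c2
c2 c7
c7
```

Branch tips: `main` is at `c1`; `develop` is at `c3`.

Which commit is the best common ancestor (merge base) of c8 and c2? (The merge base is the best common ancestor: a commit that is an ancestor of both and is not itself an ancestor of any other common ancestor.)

Ancestors of c8: {c7, c8}.
Ancestors of c2: {c2, c7}.
Common ancestors: {c7}.
The only common ancestor is c7, so it is the merge base.

c7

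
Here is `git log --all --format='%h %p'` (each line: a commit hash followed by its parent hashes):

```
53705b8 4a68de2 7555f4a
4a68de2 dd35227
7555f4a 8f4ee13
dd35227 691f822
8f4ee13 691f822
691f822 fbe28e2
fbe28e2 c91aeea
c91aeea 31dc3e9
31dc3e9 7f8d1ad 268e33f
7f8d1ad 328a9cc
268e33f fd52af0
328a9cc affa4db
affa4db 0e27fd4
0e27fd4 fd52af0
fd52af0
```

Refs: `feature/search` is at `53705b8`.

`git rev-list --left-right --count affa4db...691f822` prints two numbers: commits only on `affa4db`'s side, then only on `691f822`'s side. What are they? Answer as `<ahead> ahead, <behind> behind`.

0 ahead, 7 behind

Reachable from affa4db: {0e27fd4, affa4db, fd52af0}.
Reachable from 691f822: {0e27fd4, 268e33f, 31dc3e9, 328a9cc, 691f822, 7f8d1ad, affa4db, c91aeea, fbe28e2, fd52af0}.
Only in affa4db's history (ahead): {} — 0.
Only in 691f822's history (behind): {268e33f, 31dc3e9, 328a9cc, 691f822, 7f8d1ad, c91aeea, fbe28e2} — 7.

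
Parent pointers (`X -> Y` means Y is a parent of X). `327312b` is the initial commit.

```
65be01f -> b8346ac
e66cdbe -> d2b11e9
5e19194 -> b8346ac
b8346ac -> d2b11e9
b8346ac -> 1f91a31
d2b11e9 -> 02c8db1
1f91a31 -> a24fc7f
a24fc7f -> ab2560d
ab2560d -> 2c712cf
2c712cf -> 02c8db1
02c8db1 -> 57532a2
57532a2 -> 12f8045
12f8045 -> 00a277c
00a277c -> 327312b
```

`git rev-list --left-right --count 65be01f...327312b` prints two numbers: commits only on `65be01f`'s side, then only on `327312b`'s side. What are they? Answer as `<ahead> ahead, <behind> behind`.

Reachable from 65be01f: {00a277c, 02c8db1, 12f8045, 1f91a31, 2c712cf, 327312b, 57532a2, 65be01f, a24fc7f, ab2560d, b8346ac, d2b11e9}.
Reachable from 327312b: {327312b}.
Only in 65be01f's history (ahead): {00a277c, 02c8db1, 12f8045, 1f91a31, 2c712cf, 57532a2, 65be01f, a24fc7f, ab2560d, b8346ac, d2b11e9} — 11.
Only in 327312b's history (behind): {} — 0.

11 ahead, 0 behind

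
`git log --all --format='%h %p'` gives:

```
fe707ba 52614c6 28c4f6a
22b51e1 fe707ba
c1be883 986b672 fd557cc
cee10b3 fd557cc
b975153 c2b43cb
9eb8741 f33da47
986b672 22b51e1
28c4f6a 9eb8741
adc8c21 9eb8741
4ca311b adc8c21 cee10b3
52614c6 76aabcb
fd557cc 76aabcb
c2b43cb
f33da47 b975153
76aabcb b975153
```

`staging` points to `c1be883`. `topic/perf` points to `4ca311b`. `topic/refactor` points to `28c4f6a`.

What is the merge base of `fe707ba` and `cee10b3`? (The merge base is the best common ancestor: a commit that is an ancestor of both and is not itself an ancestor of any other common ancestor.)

76aabcb

Ancestors of fe707ba: {28c4f6a, 52614c6, 76aabcb, 9eb8741, b975153, c2b43cb, f33da47, fe707ba}.
Ancestors of cee10b3: {76aabcb, b975153, c2b43cb, cee10b3, fd557cc}.
Common ancestors: {76aabcb, b975153, c2b43cb}.
Among these, 76aabcb is not an ancestor of any other common ancestor — it is the merge base.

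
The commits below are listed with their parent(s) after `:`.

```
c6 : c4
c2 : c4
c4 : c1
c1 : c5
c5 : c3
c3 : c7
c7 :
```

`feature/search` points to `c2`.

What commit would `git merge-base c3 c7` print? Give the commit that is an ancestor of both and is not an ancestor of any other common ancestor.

Ancestors of c3: {c3, c7}.
Ancestors of c7: {c7}.
Common ancestors: {c7}.
The only common ancestor is c7, so it is the merge base.

c7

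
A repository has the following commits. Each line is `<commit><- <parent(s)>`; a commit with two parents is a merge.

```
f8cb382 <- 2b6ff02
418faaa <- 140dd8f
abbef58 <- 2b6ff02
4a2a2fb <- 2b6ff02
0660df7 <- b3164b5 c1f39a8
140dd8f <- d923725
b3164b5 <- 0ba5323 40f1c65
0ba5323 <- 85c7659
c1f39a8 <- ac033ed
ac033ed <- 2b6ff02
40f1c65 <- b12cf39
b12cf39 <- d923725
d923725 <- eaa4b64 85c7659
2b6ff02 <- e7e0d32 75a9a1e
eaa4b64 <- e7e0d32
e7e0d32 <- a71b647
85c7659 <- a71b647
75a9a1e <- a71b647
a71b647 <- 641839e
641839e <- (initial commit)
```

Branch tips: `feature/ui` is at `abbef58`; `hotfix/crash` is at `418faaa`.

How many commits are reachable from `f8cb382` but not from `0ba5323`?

4

Reachable from f8cb382: {2b6ff02, 641839e, 75a9a1e, a71b647, e7e0d32, f8cb382}.
Reachable from 0ba5323: {0ba5323, 641839e, 85c7659, a71b647}.
In f8cb382's history but not 0ba5323's: {2b6ff02, 75a9a1e, e7e0d32, f8cb382} — 4 commits.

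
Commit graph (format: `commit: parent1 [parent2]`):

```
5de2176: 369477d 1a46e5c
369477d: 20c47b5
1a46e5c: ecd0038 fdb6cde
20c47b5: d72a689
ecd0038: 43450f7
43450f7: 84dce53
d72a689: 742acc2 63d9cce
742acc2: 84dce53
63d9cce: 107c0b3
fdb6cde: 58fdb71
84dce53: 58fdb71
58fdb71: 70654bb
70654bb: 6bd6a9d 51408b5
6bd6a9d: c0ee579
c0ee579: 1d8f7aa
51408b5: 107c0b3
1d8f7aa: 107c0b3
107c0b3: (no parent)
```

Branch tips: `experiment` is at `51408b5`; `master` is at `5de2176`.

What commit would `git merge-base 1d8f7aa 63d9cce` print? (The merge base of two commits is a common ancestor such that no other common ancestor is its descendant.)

Ancestors of 1d8f7aa: {107c0b3, 1d8f7aa}.
Ancestors of 63d9cce: {107c0b3, 63d9cce}.
Common ancestors: {107c0b3}.
The only common ancestor is 107c0b3, so it is the merge base.

107c0b3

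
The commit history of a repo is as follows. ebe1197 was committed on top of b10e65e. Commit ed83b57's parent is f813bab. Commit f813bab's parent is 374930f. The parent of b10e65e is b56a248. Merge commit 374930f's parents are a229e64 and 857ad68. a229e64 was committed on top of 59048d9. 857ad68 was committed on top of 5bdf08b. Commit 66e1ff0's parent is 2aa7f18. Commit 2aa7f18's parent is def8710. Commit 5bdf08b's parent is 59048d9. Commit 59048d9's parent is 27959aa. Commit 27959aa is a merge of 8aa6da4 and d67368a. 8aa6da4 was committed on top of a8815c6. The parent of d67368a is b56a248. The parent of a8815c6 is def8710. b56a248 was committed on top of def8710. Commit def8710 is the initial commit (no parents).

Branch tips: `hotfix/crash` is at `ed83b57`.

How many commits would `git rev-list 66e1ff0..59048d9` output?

6

Reachable from 59048d9: {27959aa, 59048d9, 8aa6da4, a8815c6, b56a248, d67368a, def8710}.
Reachable from 66e1ff0: {2aa7f18, 66e1ff0, def8710}.
In 59048d9's history but not 66e1ff0's: {27959aa, 59048d9, 8aa6da4, a8815c6, b56a248, d67368a} — 6 commits.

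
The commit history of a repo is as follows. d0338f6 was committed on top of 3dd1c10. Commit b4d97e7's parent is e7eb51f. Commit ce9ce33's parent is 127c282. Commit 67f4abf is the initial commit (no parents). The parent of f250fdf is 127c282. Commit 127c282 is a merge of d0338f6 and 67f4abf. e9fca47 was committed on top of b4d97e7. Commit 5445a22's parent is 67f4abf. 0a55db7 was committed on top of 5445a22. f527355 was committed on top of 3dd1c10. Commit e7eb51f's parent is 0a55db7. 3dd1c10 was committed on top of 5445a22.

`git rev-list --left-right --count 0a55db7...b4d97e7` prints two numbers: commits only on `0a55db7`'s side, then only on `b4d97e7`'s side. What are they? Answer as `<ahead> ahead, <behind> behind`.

0 ahead, 2 behind

Reachable from 0a55db7: {0a55db7, 5445a22, 67f4abf}.
Reachable from b4d97e7: {0a55db7, 5445a22, 67f4abf, b4d97e7, e7eb51f}.
Only in 0a55db7's history (ahead): {} — 0.
Only in b4d97e7's history (behind): {b4d97e7, e7eb51f} — 2.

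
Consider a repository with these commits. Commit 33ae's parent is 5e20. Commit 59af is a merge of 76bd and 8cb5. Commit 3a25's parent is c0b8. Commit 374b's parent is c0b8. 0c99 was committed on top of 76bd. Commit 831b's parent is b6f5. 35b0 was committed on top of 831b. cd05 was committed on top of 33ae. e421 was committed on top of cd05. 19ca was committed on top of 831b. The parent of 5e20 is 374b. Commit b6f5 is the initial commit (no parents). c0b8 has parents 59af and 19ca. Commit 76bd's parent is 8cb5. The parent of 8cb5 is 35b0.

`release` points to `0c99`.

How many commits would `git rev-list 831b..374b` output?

Reachable from 374b: {19ca, 35b0, 374b, 59af, 76bd, 831b, 8cb5, b6f5, c0b8}.
Reachable from 831b: {831b, b6f5}.
In 374b's history but not 831b's: {19ca, 35b0, 374b, 59af, 76bd, 8cb5, c0b8} — 7 commits.

7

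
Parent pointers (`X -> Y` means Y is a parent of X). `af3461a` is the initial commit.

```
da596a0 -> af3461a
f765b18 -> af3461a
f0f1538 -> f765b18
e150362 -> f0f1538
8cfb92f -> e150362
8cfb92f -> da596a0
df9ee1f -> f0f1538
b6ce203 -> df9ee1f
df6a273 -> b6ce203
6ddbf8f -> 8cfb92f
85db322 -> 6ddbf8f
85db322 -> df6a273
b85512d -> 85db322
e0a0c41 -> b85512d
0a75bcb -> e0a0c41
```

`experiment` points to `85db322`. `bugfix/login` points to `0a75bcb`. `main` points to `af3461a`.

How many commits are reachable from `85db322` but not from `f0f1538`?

Reachable from 85db322: {6ddbf8f, 85db322, 8cfb92f, af3461a, b6ce203, da596a0, df6a273, df9ee1f, e150362, f0f1538, f765b18}.
Reachable from f0f1538: {af3461a, f0f1538, f765b18}.
In 85db322's history but not f0f1538's: {6ddbf8f, 85db322, 8cfb92f, b6ce203, da596a0, df6a273, df9ee1f, e150362} — 8 commits.

8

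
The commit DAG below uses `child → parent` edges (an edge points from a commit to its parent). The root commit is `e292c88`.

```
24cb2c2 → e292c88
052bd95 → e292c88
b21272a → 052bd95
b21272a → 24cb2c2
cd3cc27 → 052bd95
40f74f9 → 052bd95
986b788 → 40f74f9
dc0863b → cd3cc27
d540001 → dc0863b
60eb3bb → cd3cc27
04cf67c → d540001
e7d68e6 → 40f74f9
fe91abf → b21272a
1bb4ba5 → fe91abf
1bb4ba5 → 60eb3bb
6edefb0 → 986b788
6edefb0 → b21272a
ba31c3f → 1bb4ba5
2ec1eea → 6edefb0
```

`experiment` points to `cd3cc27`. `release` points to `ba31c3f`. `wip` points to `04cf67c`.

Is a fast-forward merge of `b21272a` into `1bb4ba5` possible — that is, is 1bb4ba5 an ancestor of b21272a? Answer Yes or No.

A fast-forward from 1bb4ba5 to b21272a is possible iff 1bb4ba5 is an ancestor of b21272a.
Ancestors of b21272a: {052bd95, 24cb2c2, b21272a, e292c88}.
1bb4ba5 is not among them, so fast-forward is not possible.

No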